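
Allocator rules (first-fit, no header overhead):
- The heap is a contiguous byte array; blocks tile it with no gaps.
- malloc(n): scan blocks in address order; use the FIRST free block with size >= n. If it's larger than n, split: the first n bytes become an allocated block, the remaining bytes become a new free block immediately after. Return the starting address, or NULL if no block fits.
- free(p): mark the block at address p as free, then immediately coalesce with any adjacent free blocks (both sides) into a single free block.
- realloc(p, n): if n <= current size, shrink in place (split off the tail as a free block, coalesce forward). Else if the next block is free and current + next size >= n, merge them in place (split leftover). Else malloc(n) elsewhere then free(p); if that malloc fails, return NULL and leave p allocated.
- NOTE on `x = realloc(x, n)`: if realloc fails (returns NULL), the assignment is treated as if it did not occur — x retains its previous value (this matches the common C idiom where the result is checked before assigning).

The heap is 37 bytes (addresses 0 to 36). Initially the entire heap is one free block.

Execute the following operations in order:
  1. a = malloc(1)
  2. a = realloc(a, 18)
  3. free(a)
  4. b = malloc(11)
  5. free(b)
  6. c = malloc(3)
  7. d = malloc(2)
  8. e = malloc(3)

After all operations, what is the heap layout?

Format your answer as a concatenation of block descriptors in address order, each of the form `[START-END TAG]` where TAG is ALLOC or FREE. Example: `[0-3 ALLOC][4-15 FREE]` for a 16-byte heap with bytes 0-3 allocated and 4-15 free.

Op 1: a = malloc(1) -> a = 0; heap: [0-0 ALLOC][1-36 FREE]
Op 2: a = realloc(a, 18) -> a = 0; heap: [0-17 ALLOC][18-36 FREE]
Op 3: free(a) -> (freed a); heap: [0-36 FREE]
Op 4: b = malloc(11) -> b = 0; heap: [0-10 ALLOC][11-36 FREE]
Op 5: free(b) -> (freed b); heap: [0-36 FREE]
Op 6: c = malloc(3) -> c = 0; heap: [0-2 ALLOC][3-36 FREE]
Op 7: d = malloc(2) -> d = 3; heap: [0-2 ALLOC][3-4 ALLOC][5-36 FREE]
Op 8: e = malloc(3) -> e = 5; heap: [0-2 ALLOC][3-4 ALLOC][5-7 ALLOC][8-36 FREE]

Answer: [0-2 ALLOC][3-4 ALLOC][5-7 ALLOC][8-36 FREE]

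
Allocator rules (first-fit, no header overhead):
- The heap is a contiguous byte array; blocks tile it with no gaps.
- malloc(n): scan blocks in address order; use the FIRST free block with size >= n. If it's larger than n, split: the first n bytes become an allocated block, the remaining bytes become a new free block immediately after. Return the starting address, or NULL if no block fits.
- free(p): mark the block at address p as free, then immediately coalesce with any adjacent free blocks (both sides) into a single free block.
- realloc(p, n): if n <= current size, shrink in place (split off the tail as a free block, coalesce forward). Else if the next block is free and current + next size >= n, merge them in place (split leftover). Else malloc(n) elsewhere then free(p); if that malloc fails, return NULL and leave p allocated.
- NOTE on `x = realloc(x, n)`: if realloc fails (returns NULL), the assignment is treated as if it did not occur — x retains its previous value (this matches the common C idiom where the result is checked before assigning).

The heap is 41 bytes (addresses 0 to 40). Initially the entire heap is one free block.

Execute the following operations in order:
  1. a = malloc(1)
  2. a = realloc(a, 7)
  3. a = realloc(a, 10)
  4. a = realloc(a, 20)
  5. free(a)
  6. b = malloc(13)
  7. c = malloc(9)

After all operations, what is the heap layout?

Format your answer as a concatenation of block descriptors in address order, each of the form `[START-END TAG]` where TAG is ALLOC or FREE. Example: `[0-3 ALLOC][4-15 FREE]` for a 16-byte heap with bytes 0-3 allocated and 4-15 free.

Op 1: a = malloc(1) -> a = 0; heap: [0-0 ALLOC][1-40 FREE]
Op 2: a = realloc(a, 7) -> a = 0; heap: [0-6 ALLOC][7-40 FREE]
Op 3: a = realloc(a, 10) -> a = 0; heap: [0-9 ALLOC][10-40 FREE]
Op 4: a = realloc(a, 20) -> a = 0; heap: [0-19 ALLOC][20-40 FREE]
Op 5: free(a) -> (freed a); heap: [0-40 FREE]
Op 6: b = malloc(13) -> b = 0; heap: [0-12 ALLOC][13-40 FREE]
Op 7: c = malloc(9) -> c = 13; heap: [0-12 ALLOC][13-21 ALLOC][22-40 FREE]

Answer: [0-12 ALLOC][13-21 ALLOC][22-40 FREE]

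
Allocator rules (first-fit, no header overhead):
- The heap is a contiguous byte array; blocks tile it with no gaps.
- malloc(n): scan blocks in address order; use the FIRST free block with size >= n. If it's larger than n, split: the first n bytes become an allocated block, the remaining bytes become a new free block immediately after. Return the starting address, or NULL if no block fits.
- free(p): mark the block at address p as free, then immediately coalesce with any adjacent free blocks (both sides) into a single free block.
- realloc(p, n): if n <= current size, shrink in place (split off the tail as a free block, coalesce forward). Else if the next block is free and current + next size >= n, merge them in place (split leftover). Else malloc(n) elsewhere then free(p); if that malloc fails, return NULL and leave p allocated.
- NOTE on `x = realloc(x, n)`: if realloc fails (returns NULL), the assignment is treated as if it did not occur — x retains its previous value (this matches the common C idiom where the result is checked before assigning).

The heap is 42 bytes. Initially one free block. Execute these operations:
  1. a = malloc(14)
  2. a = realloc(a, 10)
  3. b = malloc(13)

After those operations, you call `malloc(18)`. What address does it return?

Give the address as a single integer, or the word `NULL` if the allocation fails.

Answer: 23

Derivation:
Op 1: a = malloc(14) -> a = 0; heap: [0-13 ALLOC][14-41 FREE]
Op 2: a = realloc(a, 10) -> a = 0; heap: [0-9 ALLOC][10-41 FREE]
Op 3: b = malloc(13) -> b = 10; heap: [0-9 ALLOC][10-22 ALLOC][23-41 FREE]
malloc(18): first-fit scan over [0-9 ALLOC][10-22 ALLOC][23-41 FREE] -> 23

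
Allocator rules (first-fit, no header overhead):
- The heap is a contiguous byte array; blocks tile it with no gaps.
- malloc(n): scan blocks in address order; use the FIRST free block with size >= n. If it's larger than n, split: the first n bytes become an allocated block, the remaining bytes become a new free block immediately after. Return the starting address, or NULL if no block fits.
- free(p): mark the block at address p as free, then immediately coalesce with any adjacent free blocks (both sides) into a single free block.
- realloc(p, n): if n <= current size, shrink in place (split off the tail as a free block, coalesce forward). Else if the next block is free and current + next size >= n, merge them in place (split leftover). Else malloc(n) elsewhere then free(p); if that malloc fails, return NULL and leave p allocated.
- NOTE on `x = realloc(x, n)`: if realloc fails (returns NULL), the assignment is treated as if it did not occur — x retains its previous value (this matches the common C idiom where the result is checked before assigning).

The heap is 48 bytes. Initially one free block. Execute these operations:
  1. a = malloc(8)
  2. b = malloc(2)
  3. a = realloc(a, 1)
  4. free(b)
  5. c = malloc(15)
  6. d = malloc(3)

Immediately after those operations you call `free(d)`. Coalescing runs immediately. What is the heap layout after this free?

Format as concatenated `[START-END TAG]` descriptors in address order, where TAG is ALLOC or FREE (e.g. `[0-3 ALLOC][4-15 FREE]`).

Answer: [0-0 ALLOC][1-15 ALLOC][16-47 FREE]

Derivation:
Op 1: a = malloc(8) -> a = 0; heap: [0-7 ALLOC][8-47 FREE]
Op 2: b = malloc(2) -> b = 8; heap: [0-7 ALLOC][8-9 ALLOC][10-47 FREE]
Op 3: a = realloc(a, 1) -> a = 0; heap: [0-0 ALLOC][1-7 FREE][8-9 ALLOC][10-47 FREE]
Op 4: free(b) -> (freed b); heap: [0-0 ALLOC][1-47 FREE]
Op 5: c = malloc(15) -> c = 1; heap: [0-0 ALLOC][1-15 ALLOC][16-47 FREE]
Op 6: d = malloc(3) -> d = 16; heap: [0-0 ALLOC][1-15 ALLOC][16-18 ALLOC][19-47 FREE]
free(d): d = 16 -> block [16-18 ALLOC]; mark free, coalesce with adjacent free neighbors -> [0-0 ALLOC][1-15 ALLOC][16-47 FREE]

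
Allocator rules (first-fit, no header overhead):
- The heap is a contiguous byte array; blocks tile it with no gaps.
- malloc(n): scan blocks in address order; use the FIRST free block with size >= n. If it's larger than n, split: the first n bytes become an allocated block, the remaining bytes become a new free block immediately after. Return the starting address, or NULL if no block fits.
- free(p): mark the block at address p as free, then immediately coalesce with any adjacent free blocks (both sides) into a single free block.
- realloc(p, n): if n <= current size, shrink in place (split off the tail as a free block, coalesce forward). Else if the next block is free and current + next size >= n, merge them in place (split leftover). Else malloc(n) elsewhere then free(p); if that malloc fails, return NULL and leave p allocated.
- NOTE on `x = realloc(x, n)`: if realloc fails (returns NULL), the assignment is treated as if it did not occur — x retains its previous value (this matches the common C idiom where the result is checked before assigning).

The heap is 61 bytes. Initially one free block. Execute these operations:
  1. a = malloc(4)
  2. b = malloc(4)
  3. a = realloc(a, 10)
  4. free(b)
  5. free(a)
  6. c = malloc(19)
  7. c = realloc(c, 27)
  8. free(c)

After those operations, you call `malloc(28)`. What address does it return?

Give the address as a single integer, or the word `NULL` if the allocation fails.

Answer: 0

Derivation:
Op 1: a = malloc(4) -> a = 0; heap: [0-3 ALLOC][4-60 FREE]
Op 2: b = malloc(4) -> b = 4; heap: [0-3 ALLOC][4-7 ALLOC][8-60 FREE]
Op 3: a = realloc(a, 10) -> a = 8; heap: [0-3 FREE][4-7 ALLOC][8-17 ALLOC][18-60 FREE]
Op 4: free(b) -> (freed b); heap: [0-7 FREE][8-17 ALLOC][18-60 FREE]
Op 5: free(a) -> (freed a); heap: [0-60 FREE]
Op 6: c = malloc(19) -> c = 0; heap: [0-18 ALLOC][19-60 FREE]
Op 7: c = realloc(c, 27) -> c = 0; heap: [0-26 ALLOC][27-60 FREE]
Op 8: free(c) -> (freed c); heap: [0-60 FREE]
malloc(28): first-fit scan over [0-60 FREE] -> 0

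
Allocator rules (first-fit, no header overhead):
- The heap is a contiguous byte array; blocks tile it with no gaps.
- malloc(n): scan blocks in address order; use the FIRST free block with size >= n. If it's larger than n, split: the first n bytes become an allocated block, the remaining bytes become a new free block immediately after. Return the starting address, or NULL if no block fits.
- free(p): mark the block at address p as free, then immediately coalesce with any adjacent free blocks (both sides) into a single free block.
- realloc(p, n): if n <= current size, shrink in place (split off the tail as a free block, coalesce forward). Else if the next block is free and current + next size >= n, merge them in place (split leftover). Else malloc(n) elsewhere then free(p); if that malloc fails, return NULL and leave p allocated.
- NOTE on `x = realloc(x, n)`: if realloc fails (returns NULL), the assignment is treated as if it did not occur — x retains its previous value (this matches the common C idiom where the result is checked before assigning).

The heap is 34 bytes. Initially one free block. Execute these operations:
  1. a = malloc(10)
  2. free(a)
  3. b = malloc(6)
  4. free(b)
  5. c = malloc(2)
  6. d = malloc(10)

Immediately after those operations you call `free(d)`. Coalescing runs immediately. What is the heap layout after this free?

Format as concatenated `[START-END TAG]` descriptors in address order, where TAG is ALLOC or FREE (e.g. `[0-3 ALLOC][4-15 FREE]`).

Answer: [0-1 ALLOC][2-33 FREE]

Derivation:
Op 1: a = malloc(10) -> a = 0; heap: [0-9 ALLOC][10-33 FREE]
Op 2: free(a) -> (freed a); heap: [0-33 FREE]
Op 3: b = malloc(6) -> b = 0; heap: [0-5 ALLOC][6-33 FREE]
Op 4: free(b) -> (freed b); heap: [0-33 FREE]
Op 5: c = malloc(2) -> c = 0; heap: [0-1 ALLOC][2-33 FREE]
Op 6: d = malloc(10) -> d = 2; heap: [0-1 ALLOC][2-11 ALLOC][12-33 FREE]
free(d): d = 2 -> block [2-11 ALLOC]; mark free, coalesce with adjacent free neighbors -> [0-1 ALLOC][2-33 FREE]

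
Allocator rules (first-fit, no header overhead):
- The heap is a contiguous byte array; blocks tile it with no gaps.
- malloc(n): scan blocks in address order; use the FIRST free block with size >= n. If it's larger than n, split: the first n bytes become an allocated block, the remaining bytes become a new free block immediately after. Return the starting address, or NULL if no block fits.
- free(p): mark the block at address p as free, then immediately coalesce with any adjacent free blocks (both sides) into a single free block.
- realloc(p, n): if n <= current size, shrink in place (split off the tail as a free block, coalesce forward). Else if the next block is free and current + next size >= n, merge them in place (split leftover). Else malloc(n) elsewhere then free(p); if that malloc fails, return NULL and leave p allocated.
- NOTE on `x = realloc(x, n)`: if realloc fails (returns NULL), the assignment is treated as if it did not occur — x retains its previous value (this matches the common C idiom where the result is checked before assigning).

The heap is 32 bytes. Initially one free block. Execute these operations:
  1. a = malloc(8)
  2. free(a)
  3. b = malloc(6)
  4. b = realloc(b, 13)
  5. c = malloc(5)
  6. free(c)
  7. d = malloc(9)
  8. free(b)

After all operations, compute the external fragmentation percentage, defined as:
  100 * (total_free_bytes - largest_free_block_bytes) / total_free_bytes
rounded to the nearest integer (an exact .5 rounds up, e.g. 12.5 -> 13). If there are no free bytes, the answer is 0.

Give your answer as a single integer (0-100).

Answer: 43

Derivation:
Op 1: a = malloc(8) -> a = 0; heap: [0-7 ALLOC][8-31 FREE]
Op 2: free(a) -> (freed a); heap: [0-31 FREE]
Op 3: b = malloc(6) -> b = 0; heap: [0-5 ALLOC][6-31 FREE]
Op 4: b = realloc(b, 13) -> b = 0; heap: [0-12 ALLOC][13-31 FREE]
Op 5: c = malloc(5) -> c = 13; heap: [0-12 ALLOC][13-17 ALLOC][18-31 FREE]
Op 6: free(c) -> (freed c); heap: [0-12 ALLOC][13-31 FREE]
Op 7: d = malloc(9) -> d = 13; heap: [0-12 ALLOC][13-21 ALLOC][22-31 FREE]
Op 8: free(b) -> (freed b); heap: [0-12 FREE][13-21 ALLOC][22-31 FREE]
Free blocks: [13 10] total_free=23 largest=13 -> 100*(23-13)/23 = 1000/23 ≈ 43.478 -> rounds to 43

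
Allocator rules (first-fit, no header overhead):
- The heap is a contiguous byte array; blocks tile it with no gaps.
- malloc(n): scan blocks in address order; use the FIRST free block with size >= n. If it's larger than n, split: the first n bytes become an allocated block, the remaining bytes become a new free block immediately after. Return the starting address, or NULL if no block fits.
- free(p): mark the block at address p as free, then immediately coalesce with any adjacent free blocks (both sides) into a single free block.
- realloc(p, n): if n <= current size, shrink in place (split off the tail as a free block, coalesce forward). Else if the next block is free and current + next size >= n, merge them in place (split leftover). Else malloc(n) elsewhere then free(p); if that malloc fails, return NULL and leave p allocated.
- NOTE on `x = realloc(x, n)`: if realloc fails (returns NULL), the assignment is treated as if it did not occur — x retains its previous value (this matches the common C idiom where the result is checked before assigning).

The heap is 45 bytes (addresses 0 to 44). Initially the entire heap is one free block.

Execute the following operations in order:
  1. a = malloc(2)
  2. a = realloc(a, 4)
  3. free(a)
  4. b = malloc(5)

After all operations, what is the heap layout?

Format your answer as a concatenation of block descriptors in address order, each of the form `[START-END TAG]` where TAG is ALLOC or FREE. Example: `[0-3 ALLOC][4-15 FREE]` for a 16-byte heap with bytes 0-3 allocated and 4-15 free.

Answer: [0-4 ALLOC][5-44 FREE]

Derivation:
Op 1: a = malloc(2) -> a = 0; heap: [0-1 ALLOC][2-44 FREE]
Op 2: a = realloc(a, 4) -> a = 0; heap: [0-3 ALLOC][4-44 FREE]
Op 3: free(a) -> (freed a); heap: [0-44 FREE]
Op 4: b = malloc(5) -> b = 0; heap: [0-4 ALLOC][5-44 FREE]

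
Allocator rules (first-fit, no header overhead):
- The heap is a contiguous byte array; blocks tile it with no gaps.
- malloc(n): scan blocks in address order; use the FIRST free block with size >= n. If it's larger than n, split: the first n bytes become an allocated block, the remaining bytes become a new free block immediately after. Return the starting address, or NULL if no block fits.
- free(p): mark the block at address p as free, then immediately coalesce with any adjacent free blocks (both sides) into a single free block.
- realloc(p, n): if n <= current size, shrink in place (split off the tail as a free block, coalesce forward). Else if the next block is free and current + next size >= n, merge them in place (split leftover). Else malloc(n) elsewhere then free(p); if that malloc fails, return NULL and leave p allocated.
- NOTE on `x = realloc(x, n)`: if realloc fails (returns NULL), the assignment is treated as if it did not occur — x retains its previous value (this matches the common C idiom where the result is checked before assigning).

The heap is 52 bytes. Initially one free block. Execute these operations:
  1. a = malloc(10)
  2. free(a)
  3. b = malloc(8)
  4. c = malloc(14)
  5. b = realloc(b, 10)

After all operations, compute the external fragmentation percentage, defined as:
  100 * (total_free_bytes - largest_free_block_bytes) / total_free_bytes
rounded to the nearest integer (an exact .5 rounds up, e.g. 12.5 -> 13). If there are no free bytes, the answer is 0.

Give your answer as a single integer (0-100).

Op 1: a = malloc(10) -> a = 0; heap: [0-9 ALLOC][10-51 FREE]
Op 2: free(a) -> (freed a); heap: [0-51 FREE]
Op 3: b = malloc(8) -> b = 0; heap: [0-7 ALLOC][8-51 FREE]
Op 4: c = malloc(14) -> c = 8; heap: [0-7 ALLOC][8-21 ALLOC][22-51 FREE]
Op 5: b = realloc(b, 10) -> b = 22; heap: [0-7 FREE][8-21 ALLOC][22-31 ALLOC][32-51 FREE]
Free blocks: [8 20] total_free=28 largest=20 -> 100*(28-20)/28 = 800/28 ≈ 28.571 -> rounds to 29

Answer: 29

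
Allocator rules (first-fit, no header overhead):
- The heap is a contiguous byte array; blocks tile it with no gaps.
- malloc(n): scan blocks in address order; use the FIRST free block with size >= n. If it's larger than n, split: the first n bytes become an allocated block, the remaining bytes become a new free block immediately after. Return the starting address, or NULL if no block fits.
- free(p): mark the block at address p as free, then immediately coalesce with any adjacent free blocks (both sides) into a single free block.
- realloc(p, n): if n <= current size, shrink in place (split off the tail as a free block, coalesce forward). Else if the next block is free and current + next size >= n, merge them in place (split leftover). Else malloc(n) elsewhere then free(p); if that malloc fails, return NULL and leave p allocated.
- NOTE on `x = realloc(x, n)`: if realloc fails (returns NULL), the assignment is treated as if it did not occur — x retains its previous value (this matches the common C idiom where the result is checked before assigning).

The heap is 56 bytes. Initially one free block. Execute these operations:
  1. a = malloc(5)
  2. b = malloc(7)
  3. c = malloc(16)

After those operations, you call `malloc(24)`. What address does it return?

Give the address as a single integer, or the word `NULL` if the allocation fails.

Answer: 28

Derivation:
Op 1: a = malloc(5) -> a = 0; heap: [0-4 ALLOC][5-55 FREE]
Op 2: b = malloc(7) -> b = 5; heap: [0-4 ALLOC][5-11 ALLOC][12-55 FREE]
Op 3: c = malloc(16) -> c = 12; heap: [0-4 ALLOC][5-11 ALLOC][12-27 ALLOC][28-55 FREE]
malloc(24): first-fit scan over [0-4 ALLOC][5-11 ALLOC][12-27 ALLOC][28-55 FREE] -> 28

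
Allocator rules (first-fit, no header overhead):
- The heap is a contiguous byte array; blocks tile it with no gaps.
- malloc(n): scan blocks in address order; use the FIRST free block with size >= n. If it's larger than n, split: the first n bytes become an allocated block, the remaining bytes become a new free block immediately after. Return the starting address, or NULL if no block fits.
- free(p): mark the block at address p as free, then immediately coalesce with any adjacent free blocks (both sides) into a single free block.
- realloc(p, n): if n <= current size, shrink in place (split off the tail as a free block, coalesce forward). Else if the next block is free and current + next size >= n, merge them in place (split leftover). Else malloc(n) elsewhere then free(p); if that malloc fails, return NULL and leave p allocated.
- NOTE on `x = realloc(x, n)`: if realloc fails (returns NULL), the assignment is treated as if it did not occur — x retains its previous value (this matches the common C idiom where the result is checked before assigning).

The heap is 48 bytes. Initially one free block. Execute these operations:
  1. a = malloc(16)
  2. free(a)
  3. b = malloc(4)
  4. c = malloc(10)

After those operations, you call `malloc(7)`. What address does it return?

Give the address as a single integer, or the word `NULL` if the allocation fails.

Op 1: a = malloc(16) -> a = 0; heap: [0-15 ALLOC][16-47 FREE]
Op 2: free(a) -> (freed a); heap: [0-47 FREE]
Op 3: b = malloc(4) -> b = 0; heap: [0-3 ALLOC][4-47 FREE]
Op 4: c = malloc(10) -> c = 4; heap: [0-3 ALLOC][4-13 ALLOC][14-47 FREE]
malloc(7): first-fit scan over [0-3 ALLOC][4-13 ALLOC][14-47 FREE] -> 14

Answer: 14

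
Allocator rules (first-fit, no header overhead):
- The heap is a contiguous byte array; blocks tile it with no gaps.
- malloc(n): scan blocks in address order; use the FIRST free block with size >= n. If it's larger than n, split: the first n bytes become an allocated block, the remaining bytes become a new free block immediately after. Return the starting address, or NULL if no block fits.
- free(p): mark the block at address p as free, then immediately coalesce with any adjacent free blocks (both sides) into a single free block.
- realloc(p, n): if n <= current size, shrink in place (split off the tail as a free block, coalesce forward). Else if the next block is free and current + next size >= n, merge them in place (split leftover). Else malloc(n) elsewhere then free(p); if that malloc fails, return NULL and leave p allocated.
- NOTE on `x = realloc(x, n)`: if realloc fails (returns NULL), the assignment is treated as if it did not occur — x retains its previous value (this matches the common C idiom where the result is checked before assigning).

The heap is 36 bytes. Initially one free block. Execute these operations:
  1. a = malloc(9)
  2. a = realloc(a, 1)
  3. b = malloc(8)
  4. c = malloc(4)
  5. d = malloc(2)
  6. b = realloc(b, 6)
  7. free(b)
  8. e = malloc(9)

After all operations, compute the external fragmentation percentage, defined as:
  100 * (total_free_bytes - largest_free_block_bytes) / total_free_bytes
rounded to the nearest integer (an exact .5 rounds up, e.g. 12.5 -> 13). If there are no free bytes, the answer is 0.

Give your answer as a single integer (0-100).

Op 1: a = malloc(9) -> a = 0; heap: [0-8 ALLOC][9-35 FREE]
Op 2: a = realloc(a, 1) -> a = 0; heap: [0-0 ALLOC][1-35 FREE]
Op 3: b = malloc(8) -> b = 1; heap: [0-0 ALLOC][1-8 ALLOC][9-35 FREE]
Op 4: c = malloc(4) -> c = 9; heap: [0-0 ALLOC][1-8 ALLOC][9-12 ALLOC][13-35 FREE]
Op 5: d = malloc(2) -> d = 13; heap: [0-0 ALLOC][1-8 ALLOC][9-12 ALLOC][13-14 ALLOC][15-35 FREE]
Op 6: b = realloc(b, 6) -> b = 1; heap: [0-0 ALLOC][1-6 ALLOC][7-8 FREE][9-12 ALLOC][13-14 ALLOC][15-35 FREE]
Op 7: free(b) -> (freed b); heap: [0-0 ALLOC][1-8 FREE][9-12 ALLOC][13-14 ALLOC][15-35 FREE]
Op 8: e = malloc(9) -> e = 15; heap: [0-0 ALLOC][1-8 FREE][9-12 ALLOC][13-14 ALLOC][15-23 ALLOC][24-35 FREE]
Free blocks: [8 12] total_free=20 largest=12 -> 100*(20-12)/20 = 800/20 = 40

Answer: 40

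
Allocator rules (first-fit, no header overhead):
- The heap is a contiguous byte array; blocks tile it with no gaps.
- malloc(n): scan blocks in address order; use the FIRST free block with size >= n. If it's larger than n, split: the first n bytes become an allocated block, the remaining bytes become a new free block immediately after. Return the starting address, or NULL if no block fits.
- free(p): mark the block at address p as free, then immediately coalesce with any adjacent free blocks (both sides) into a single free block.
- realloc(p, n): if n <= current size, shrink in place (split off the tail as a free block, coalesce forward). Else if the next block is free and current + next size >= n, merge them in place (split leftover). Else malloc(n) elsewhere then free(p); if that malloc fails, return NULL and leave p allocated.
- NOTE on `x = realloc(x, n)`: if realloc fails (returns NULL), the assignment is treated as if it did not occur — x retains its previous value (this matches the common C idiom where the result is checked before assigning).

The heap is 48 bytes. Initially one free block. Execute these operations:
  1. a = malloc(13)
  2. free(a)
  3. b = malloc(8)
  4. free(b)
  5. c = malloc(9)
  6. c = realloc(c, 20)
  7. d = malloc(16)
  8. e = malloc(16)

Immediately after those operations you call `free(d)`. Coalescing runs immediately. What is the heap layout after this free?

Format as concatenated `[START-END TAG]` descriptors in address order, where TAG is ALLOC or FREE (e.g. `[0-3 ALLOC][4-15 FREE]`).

Answer: [0-19 ALLOC][20-47 FREE]

Derivation:
Op 1: a = malloc(13) -> a = 0; heap: [0-12 ALLOC][13-47 FREE]
Op 2: free(a) -> (freed a); heap: [0-47 FREE]
Op 3: b = malloc(8) -> b = 0; heap: [0-7 ALLOC][8-47 FREE]
Op 4: free(b) -> (freed b); heap: [0-47 FREE]
Op 5: c = malloc(9) -> c = 0; heap: [0-8 ALLOC][9-47 FREE]
Op 6: c = realloc(c, 20) -> c = 0; heap: [0-19 ALLOC][20-47 FREE]
Op 7: d = malloc(16) -> d = 20; heap: [0-19 ALLOC][20-35 ALLOC][36-47 FREE]
Op 8: e = malloc(16) -> e = NULL; heap: [0-19 ALLOC][20-35 ALLOC][36-47 FREE]
free(d): d = 20 -> block [20-35 ALLOC]; mark free, coalesce with adjacent free neighbors -> [0-19 ALLOC][20-47 FREE]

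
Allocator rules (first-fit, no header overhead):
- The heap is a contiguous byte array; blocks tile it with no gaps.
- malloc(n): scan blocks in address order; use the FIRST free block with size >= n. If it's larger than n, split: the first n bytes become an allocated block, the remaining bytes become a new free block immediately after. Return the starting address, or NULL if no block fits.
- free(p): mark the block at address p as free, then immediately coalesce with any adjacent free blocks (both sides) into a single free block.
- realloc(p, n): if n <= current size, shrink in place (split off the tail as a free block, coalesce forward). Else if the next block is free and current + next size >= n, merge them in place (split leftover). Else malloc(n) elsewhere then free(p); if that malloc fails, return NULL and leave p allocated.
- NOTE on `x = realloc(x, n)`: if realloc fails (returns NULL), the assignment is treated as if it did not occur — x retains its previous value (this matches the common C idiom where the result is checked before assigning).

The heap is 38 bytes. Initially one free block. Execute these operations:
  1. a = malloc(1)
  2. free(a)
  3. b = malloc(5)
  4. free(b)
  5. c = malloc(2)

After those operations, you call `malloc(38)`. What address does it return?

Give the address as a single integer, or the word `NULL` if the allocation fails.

Answer: NULL

Derivation:
Op 1: a = malloc(1) -> a = 0; heap: [0-0 ALLOC][1-37 FREE]
Op 2: free(a) -> (freed a); heap: [0-37 FREE]
Op 3: b = malloc(5) -> b = 0; heap: [0-4 ALLOC][5-37 FREE]
Op 4: free(b) -> (freed b); heap: [0-37 FREE]
Op 5: c = malloc(2) -> c = 0; heap: [0-1 ALLOC][2-37 FREE]
malloc(38): first-fit scan over [0-1 ALLOC][2-37 FREE] -> NULL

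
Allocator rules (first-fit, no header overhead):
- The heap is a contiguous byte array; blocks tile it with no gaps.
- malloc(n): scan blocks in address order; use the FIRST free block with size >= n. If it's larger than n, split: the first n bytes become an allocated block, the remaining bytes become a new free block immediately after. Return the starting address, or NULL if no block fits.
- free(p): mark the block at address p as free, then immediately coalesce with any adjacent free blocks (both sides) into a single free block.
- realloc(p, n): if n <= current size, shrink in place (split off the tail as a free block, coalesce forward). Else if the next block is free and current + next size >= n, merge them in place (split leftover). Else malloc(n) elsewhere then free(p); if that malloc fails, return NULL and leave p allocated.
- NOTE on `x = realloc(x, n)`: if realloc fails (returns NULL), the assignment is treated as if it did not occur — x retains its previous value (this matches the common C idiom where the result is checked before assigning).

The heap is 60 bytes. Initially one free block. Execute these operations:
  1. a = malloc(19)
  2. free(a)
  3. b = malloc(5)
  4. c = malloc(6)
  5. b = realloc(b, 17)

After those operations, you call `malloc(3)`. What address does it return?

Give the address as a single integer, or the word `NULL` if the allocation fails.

Answer: 0

Derivation:
Op 1: a = malloc(19) -> a = 0; heap: [0-18 ALLOC][19-59 FREE]
Op 2: free(a) -> (freed a); heap: [0-59 FREE]
Op 3: b = malloc(5) -> b = 0; heap: [0-4 ALLOC][5-59 FREE]
Op 4: c = malloc(6) -> c = 5; heap: [0-4 ALLOC][5-10 ALLOC][11-59 FREE]
Op 5: b = realloc(b, 17) -> b = 11; heap: [0-4 FREE][5-10 ALLOC][11-27 ALLOC][28-59 FREE]
malloc(3): first-fit scan over [0-4 FREE][5-10 ALLOC][11-27 ALLOC][28-59 FREE] -> 0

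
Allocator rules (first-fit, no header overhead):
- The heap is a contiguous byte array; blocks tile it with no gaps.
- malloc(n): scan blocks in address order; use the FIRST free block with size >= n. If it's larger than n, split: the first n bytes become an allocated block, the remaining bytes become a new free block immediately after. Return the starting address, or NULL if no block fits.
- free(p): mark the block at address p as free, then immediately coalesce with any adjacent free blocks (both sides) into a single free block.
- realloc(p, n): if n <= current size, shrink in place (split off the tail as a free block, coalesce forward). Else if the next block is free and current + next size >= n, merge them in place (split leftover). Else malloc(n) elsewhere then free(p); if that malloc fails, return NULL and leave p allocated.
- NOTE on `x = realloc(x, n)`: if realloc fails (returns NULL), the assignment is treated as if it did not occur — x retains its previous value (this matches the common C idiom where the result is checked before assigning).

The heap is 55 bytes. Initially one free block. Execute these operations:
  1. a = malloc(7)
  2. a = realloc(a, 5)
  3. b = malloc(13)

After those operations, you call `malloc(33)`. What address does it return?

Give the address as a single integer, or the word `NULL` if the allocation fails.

Answer: 18

Derivation:
Op 1: a = malloc(7) -> a = 0; heap: [0-6 ALLOC][7-54 FREE]
Op 2: a = realloc(a, 5) -> a = 0; heap: [0-4 ALLOC][5-54 FREE]
Op 3: b = malloc(13) -> b = 5; heap: [0-4 ALLOC][5-17 ALLOC][18-54 FREE]
malloc(33): first-fit scan over [0-4 ALLOC][5-17 ALLOC][18-54 FREE] -> 18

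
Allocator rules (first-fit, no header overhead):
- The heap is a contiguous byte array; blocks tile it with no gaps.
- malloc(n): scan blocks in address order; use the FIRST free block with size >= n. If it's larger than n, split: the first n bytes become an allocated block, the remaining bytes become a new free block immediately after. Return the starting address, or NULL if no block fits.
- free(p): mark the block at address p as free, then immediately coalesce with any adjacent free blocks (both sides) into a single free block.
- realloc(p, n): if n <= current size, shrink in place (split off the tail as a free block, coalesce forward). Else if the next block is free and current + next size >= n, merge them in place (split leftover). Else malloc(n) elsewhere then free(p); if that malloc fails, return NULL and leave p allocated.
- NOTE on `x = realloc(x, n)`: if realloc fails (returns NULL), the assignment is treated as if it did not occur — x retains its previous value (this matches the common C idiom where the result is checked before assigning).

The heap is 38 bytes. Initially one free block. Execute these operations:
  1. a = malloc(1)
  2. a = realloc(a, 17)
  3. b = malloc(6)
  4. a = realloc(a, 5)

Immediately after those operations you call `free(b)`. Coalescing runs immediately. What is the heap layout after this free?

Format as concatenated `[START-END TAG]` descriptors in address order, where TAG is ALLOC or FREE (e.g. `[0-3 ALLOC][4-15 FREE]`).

Answer: [0-4 ALLOC][5-37 FREE]

Derivation:
Op 1: a = malloc(1) -> a = 0; heap: [0-0 ALLOC][1-37 FREE]
Op 2: a = realloc(a, 17) -> a = 0; heap: [0-16 ALLOC][17-37 FREE]
Op 3: b = malloc(6) -> b = 17; heap: [0-16 ALLOC][17-22 ALLOC][23-37 FREE]
Op 4: a = realloc(a, 5) -> a = 0; heap: [0-4 ALLOC][5-16 FREE][17-22 ALLOC][23-37 FREE]
free(b): b = 17 -> block [17-22 ALLOC]; mark free, coalesce with adjacent free neighbors -> [0-4 ALLOC][5-37 FREE]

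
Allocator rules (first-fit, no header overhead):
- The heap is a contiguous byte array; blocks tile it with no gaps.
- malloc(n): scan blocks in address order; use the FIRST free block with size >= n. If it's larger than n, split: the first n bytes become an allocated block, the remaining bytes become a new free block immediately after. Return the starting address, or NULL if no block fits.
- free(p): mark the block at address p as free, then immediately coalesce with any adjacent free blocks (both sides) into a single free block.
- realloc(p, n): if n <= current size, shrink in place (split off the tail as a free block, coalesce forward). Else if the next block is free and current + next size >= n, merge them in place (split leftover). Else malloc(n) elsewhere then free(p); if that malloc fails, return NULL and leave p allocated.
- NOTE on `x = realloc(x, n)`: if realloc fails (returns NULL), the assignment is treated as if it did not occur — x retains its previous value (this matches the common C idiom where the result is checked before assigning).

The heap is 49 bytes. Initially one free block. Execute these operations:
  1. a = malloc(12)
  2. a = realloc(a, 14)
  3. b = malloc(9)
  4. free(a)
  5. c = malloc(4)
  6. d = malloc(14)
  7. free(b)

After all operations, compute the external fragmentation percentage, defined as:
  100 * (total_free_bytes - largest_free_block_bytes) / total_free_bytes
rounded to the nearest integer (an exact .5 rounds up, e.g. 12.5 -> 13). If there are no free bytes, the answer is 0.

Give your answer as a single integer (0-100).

Op 1: a = malloc(12) -> a = 0; heap: [0-11 ALLOC][12-48 FREE]
Op 2: a = realloc(a, 14) -> a = 0; heap: [0-13 ALLOC][14-48 FREE]
Op 3: b = malloc(9) -> b = 14; heap: [0-13 ALLOC][14-22 ALLOC][23-48 FREE]
Op 4: free(a) -> (freed a); heap: [0-13 FREE][14-22 ALLOC][23-48 FREE]
Op 5: c = malloc(4) -> c = 0; heap: [0-3 ALLOC][4-13 FREE][14-22 ALLOC][23-48 FREE]
Op 6: d = malloc(14) -> d = 23; heap: [0-3 ALLOC][4-13 FREE][14-22 ALLOC][23-36 ALLOC][37-48 FREE]
Op 7: free(b) -> (freed b); heap: [0-3 ALLOC][4-22 FREE][23-36 ALLOC][37-48 FREE]
Free blocks: [19 12] total_free=31 largest=19 -> 100*(31-19)/31 = 1200/31 ≈ 38.710 -> rounds to 39

Answer: 39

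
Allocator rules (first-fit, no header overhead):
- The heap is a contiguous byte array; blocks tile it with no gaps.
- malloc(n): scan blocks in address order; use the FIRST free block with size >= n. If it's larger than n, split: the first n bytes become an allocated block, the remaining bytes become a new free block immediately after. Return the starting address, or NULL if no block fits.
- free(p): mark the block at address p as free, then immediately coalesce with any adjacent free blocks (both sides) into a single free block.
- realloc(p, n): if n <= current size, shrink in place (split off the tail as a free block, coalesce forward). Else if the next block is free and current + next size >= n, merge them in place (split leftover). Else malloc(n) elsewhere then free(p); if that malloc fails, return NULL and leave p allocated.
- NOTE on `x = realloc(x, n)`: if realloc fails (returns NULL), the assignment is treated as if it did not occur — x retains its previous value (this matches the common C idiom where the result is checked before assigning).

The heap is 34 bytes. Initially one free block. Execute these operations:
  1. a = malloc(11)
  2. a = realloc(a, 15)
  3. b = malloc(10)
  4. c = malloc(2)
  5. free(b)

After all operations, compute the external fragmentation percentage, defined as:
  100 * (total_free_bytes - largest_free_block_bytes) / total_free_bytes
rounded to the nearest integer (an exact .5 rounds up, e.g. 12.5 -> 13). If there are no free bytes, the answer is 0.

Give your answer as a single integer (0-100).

Op 1: a = malloc(11) -> a = 0; heap: [0-10 ALLOC][11-33 FREE]
Op 2: a = realloc(a, 15) -> a = 0; heap: [0-14 ALLOC][15-33 FREE]
Op 3: b = malloc(10) -> b = 15; heap: [0-14 ALLOC][15-24 ALLOC][25-33 FREE]
Op 4: c = malloc(2) -> c = 25; heap: [0-14 ALLOC][15-24 ALLOC][25-26 ALLOC][27-33 FREE]
Op 5: free(b) -> (freed b); heap: [0-14 ALLOC][15-24 FREE][25-26 ALLOC][27-33 FREE]
Free blocks: [10 7] total_free=17 largest=10 -> 100*(17-10)/17 = 700/17 ≈ 41.176 -> rounds to 41

Answer: 41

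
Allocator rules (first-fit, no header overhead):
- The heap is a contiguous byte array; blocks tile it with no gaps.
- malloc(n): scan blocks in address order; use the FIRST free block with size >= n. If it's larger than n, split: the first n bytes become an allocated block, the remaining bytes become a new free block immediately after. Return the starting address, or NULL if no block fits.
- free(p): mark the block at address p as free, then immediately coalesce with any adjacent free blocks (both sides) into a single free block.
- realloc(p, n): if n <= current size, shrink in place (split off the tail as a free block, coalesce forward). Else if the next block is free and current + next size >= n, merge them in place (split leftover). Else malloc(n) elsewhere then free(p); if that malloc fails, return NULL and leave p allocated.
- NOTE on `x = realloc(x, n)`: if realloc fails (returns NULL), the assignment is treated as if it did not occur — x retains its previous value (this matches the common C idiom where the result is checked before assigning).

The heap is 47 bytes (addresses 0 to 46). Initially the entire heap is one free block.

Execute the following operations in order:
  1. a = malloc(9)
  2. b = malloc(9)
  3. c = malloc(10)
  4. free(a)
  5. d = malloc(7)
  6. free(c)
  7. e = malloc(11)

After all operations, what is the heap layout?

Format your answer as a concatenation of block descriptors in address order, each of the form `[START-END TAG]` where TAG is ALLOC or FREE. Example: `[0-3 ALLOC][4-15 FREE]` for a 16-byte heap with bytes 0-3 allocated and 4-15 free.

Answer: [0-6 ALLOC][7-8 FREE][9-17 ALLOC][18-28 ALLOC][29-46 FREE]

Derivation:
Op 1: a = malloc(9) -> a = 0; heap: [0-8 ALLOC][9-46 FREE]
Op 2: b = malloc(9) -> b = 9; heap: [0-8 ALLOC][9-17 ALLOC][18-46 FREE]
Op 3: c = malloc(10) -> c = 18; heap: [0-8 ALLOC][9-17 ALLOC][18-27 ALLOC][28-46 FREE]
Op 4: free(a) -> (freed a); heap: [0-8 FREE][9-17 ALLOC][18-27 ALLOC][28-46 FREE]
Op 5: d = malloc(7) -> d = 0; heap: [0-6 ALLOC][7-8 FREE][9-17 ALLOC][18-27 ALLOC][28-46 FREE]
Op 6: free(c) -> (freed c); heap: [0-6 ALLOC][7-8 FREE][9-17 ALLOC][18-46 FREE]
Op 7: e = malloc(11) -> e = 18; heap: [0-6 ALLOC][7-8 FREE][9-17 ALLOC][18-28 ALLOC][29-46 FREE]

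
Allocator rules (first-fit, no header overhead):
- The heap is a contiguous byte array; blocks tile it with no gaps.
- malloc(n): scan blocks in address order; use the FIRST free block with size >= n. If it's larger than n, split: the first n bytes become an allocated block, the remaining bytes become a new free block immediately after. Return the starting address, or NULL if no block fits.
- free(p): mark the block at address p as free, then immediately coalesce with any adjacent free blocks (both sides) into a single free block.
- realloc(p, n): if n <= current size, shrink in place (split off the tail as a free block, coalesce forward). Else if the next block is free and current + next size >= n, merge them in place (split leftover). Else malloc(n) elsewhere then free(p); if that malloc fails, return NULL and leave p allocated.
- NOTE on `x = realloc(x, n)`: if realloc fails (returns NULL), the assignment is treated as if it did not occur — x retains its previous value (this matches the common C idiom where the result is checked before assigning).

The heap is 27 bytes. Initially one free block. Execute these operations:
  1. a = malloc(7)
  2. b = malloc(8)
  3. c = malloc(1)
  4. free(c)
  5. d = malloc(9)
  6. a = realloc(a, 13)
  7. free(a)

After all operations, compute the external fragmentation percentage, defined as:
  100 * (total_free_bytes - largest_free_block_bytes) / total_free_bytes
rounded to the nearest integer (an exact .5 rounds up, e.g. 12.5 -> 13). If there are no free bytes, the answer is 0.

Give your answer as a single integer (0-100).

Op 1: a = malloc(7) -> a = 0; heap: [0-6 ALLOC][7-26 FREE]
Op 2: b = malloc(8) -> b = 7; heap: [0-6 ALLOC][7-14 ALLOC][15-26 FREE]
Op 3: c = malloc(1) -> c = 15; heap: [0-6 ALLOC][7-14 ALLOC][15-15 ALLOC][16-26 FREE]
Op 4: free(c) -> (freed c); heap: [0-6 ALLOC][7-14 ALLOC][15-26 FREE]
Op 5: d = malloc(9) -> d = 15; heap: [0-6 ALLOC][7-14 ALLOC][15-23 ALLOC][24-26 FREE]
Op 6: a = realloc(a, 13) -> NULL (a unchanged); heap: [0-6 ALLOC][7-14 ALLOC][15-23 ALLOC][24-26 FREE]
Op 7: free(a) -> (freed a); heap: [0-6 FREE][7-14 ALLOC][15-23 ALLOC][24-26 FREE]
Free blocks: [7 3] total_free=10 largest=7 -> 100*(10-7)/10 = 300/10 = 30

Answer: 30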